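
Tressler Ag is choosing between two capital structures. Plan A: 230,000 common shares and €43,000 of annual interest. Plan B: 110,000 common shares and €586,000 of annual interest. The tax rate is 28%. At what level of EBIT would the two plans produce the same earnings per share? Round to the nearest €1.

€1,083,750

At indifference, (EBIT − 43,000)(1 − t)/230,000 = (EBIT − 586,000)(1 − t)/110,000.
Cancelling (1 − t) and cross-multiplying: 110,000·(EBIT − 43,000) = 230,000·(EBIT − 586,000).
EBIT × (230,000 − 110,000) = 586,000 × 230,000 − 43,000 × 110,000 = 130,050,000,000, so EBIT = 130,050,000,000 ÷ 120,000 = 1,083,750.00.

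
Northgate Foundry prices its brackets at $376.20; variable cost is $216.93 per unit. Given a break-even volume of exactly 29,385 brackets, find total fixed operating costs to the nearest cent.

Unit CM = price − variable cost = $376.20 − $216.93 = $159.27.
Since BE = FC / CM, FC = 29,385 × $159.27 = $4,680,148.95.

$4,680,148.95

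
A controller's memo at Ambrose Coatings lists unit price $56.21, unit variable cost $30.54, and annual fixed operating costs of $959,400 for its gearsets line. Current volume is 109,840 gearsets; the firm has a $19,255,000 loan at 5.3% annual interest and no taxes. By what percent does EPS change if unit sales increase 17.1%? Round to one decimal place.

Contribution at this volume is 109,840 × $25.67 = $2,819,592.80.
EBIT = $2,819,592.80 − $959,400 = $1,860,192.80.
After interest of $1,020,515.00, pre-tax earnings = $839,677.80.
DCL = total CM / (EBIT − I) = $2,819,592.80 / $839,677.80 = 3.3579.
%ΔEPS = DCL × %ΔSales = 3.3579 × +17.1% = +57.4%.

+57.4%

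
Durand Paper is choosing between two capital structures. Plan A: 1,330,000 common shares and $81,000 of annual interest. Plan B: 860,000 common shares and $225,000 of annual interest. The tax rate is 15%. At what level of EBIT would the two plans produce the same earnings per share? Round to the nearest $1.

$488,489

Set EPS_A = EPS_B: (EBIT − $81,000)(1 − 0.15) ÷ 1,330,000 = (EBIT − $225,000)(1 − 0.15) ÷ 860,000.
The (1 − t) factor cancels: (EBIT − 81,000) × 860,000 = (EBIT − 225,000) × 1,330,000.
EBIT × (1,330,000 − 860,000) = 225,000 × 1,330,000 − 81,000 × 860,000 = 229,590,000,000, so EBIT = 229,590,000,000 ÷ 470,000 = 488,489.36.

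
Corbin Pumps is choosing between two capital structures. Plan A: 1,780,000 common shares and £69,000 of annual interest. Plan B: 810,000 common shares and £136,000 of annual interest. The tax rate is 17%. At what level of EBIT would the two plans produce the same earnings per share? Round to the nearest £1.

Set EPS_A = EPS_B: (EBIT − £69,000)(1 − 0.17) ÷ 1,780,000 = (EBIT − £136,000)(1 − 0.17) ÷ 810,000.
Cancelling (1 − t) and cross-multiplying: 810,000·(EBIT − 69,000) = 1,780,000·(EBIT − 136,000).
EBIT × (1,780,000 − 810,000) = 136,000 × 1,780,000 − 69,000 × 810,000 = 186,190,000,000, so EBIT = 186,190,000,000 ÷ 970,000 = 191,948.45.

£191,948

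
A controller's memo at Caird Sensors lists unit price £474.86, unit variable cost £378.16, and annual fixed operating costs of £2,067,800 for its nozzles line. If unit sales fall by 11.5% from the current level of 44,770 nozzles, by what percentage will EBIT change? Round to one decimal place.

-22.0%

Total contribution margin = 44,770 × £96.70 = £4,329,259.00.
Operating income = contribution − fixed costs = £4,329,259.00 − £2,067,800 = £2,261,459.00.
DOL = contribution ÷ EBIT = £4,329,259.00 ÷ £2,261,459.00 = 1.9144.
So EBIT moves 1.9144 × (-11.5%) = -22.0%.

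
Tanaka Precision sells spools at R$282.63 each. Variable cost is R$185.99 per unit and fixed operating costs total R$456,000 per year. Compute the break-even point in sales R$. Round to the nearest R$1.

Contribution margin per unit = R$282.63 − R$185.99 = R$96.64, a CM ratio of R$96.64 ÷ R$282.63 = 0.3419.
Break-even sales = FC ÷ CM ratio = R$456,000 × R$282.63 / R$96.64 = R$1,333,602.

R$1,333,602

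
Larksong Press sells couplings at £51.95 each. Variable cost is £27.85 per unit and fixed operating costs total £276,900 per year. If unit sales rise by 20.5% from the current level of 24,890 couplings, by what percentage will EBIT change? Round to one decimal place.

+38.1%

Total contribution margin = 24,890 × £24.10 = £599,849.00.
Subtracting fixed costs: EBIT = £599,849.00 − £276,900 = £322,949.00.
Degree of operating leverage = £599,849.00 / £322,949.00 = 1.8574.
Operating income changes by 1.8574 × +20.5% = +38.1%.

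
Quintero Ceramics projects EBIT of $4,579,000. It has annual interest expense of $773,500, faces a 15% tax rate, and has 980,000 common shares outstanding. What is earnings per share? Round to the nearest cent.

$3.30

Pre-tax income = $4,579,000 − $773,500.00 = $3,805,500.00.
Net income = $3,805,500.00 × (1 − 0.15) = $3,234,675.00.
EPS = $3,234,675.00 ÷ 980,000 = $3.30.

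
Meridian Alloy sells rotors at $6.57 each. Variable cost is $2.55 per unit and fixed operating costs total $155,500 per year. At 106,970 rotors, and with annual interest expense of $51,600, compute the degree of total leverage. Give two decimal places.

1.93

Total contribution margin = 106,970 × $4.02 = $430,019.40.
EBIT = $430,019.40 − $155,500 = $274,519.40. Interest = $51,600.00.
DOL = $430,019.40 ÷ $274,519.40 = 1.5664; DFL = $274,519.40 ÷ $222,919.40 = 1.2315.
Combined leverage = 1.5664 × 1.2315 = 1.9290.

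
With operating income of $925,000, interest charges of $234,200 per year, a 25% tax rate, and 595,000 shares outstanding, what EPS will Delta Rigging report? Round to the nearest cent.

Pre-tax income = $925,000 − $234,200.00 = $690,800.00.
Net income = $690,800.00 × (1 − 0.25) = $518,100.00.
Per share: $518,100.00 / 595,000 shares = $0.87.

$0.87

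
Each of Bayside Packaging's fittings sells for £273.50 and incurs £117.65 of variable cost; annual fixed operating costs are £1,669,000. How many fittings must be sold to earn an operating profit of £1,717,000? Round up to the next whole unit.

Each unit contributes £273.50 − £117.65 = £155.85.
Units = (FC + target) / CM = (£1,669,000 + £1,717,000) / £155.85 = 21,726.02, so 21,727 fittings.

21,727 fittings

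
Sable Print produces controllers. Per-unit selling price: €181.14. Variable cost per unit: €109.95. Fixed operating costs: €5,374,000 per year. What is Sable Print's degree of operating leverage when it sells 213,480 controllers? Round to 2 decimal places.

Contribution at this volume is 213,480 × €71.19 = €15,197,641.20.
Operating income = contribution − fixed costs = €15,197,641.20 − €5,374,000 = €9,823,641.20.
DOL = contribution ÷ EBIT = €15,197,641.20 ÷ €9,823,641.20 = 1.5470.

1.55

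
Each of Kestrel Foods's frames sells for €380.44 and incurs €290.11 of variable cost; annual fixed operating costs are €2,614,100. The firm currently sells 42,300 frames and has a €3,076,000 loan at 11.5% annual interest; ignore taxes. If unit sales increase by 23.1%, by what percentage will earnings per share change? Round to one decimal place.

+103.5%

At 42,300 units, contribution = 42,300 × €90.33 = €3,820,959.00.
Operating income = contribution − fixed costs = €3,820,959.00 − €2,614,100 = €1,206,859.00.
After interest of €353,740.00, pre-tax earnings = €853,119.00.
Degree of combined leverage = contribution ÷ (EBIT − I) = €3,820,959.00 ÷ €853,119.00 = 4.4788.
%ΔEPS = DCL × %ΔSales = 4.4788 × +23.1% = +103.5%.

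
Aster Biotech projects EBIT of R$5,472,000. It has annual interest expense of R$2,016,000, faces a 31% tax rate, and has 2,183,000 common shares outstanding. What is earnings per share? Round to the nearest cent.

Interest = R$2,016,000.00, so EBT = R$5,472,000 − R$2,016,000.00 = R$3,456,000.00.
Net income = R$3,456,000.00 × (1 − 0.31) = R$2,384,640.00.
EPS = R$2,384,640.00 ÷ 2,183,000 = R$1.09.

R$1.09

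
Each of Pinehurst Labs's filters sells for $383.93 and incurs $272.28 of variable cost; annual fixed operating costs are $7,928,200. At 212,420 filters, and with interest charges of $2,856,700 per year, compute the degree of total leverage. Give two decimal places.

1.83

At 212,420 units, contribution = 212,420 × $111.65 = $23,716,693.00.
Operating income = contribution − fixed costs = $23,716,693.00 − $7,928,200 = $15,788,493.00. Interest = $2,856,700.00.
DOL = $23,716,693.00 ÷ $15,788,493.00 = 1.5022; DFL = $15,788,493.00 ÷ $12,931,793.00 = 1.2209.
Combined leverage = 1.5022 × 1.2209 = 1.8340.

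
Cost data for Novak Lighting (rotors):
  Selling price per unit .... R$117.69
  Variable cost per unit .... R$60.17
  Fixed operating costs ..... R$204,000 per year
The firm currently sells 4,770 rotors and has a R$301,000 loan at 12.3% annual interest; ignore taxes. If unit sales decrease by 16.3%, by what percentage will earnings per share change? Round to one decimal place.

-134.1%

At 4,770 units, contribution = 4,770 × R$57.52 = R$274,370.40.
Subtracting fixed costs: EBIT = R$274,370.40 − R$204,000 = R$70,370.40.
After interest of R$37,023.00, pre-tax earnings = R$33,347.40.
DCL = total CM / (EBIT − I) = R$274,370.40 / R$33,347.40 = 8.2276.
%ΔEPS = DCL × %ΔSales = 8.2276 × -16.3% = -134.1%.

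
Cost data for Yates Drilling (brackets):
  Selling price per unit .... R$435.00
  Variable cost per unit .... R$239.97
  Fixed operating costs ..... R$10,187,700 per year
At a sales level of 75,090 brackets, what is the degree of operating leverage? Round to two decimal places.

Total contribution margin = 75,090 × R$195.03 = R$14,644,802.70.
Subtracting fixed costs: EBIT = R$14,644,802.70 − R$10,187,700 = R$4,457,102.70.
So DOL = total CM / EBIT = R$14,644,802.70 / R$4,457,102.70 = 3.2857.

3.29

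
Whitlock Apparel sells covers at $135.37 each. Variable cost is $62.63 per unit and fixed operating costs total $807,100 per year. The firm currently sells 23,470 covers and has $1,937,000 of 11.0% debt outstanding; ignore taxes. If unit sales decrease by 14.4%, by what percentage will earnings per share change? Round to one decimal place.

Total contribution margin = 23,470 × $72.74 = $1,707,207.80.
Operating income = contribution − fixed costs = $1,707,207.80 − $807,100 = $900,107.80.
Interest = $213,070.00, so EBIT − I = $687,037.80.
DCL = total CM / (EBIT − I) = $1,707,207.80 / $687,037.80 = 2.4849.
%ΔEPS = DCL × %ΔSales = 2.4849 × -14.4% = -35.8%.

-35.8%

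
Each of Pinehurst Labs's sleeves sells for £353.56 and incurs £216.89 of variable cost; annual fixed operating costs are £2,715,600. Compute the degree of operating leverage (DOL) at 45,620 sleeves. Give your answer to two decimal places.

1.77

At 45,620 units, contribution = 45,620 × £136.67 = £6,234,885.40.
EBIT = £6,234,885.40 − £2,715,600 = £3,519,285.40.
DOL = contribution ÷ EBIT = £6,234,885.40 ÷ £3,519,285.40 = 1.7716.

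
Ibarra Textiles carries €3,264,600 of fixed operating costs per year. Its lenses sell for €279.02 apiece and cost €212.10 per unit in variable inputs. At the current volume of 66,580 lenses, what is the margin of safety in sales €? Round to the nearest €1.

€4,965,545

Contribution margin per unit = €279.02 − €212.10 = €66.92. Break-even units = €3,264,600 ÷ €66.92 = 48,783.62; break-even revenue = 48,783.62 × €279.02 = €13,611,606.28.
Current sales = 66,580 × €279.02 = €18,577,151.60.
Margin of safety = €18,577,151.60 − €13,611,606.28 = €4,965,545.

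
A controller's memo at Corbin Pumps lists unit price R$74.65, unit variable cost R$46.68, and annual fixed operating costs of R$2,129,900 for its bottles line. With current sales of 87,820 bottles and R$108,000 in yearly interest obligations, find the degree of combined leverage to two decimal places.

11.25

At 87,820 units, contribution = 87,820 × R$27.97 = R$2,456,325.40.
EBIT = R$2,456,325.40 − R$2,129,900 = R$326,425.40. Interest = R$108,000.00, so EBIT − I = R$218,425.40.
Degree of total leverage = total CM / (EBIT − interest) = R$2,456,325.40 / R$218,425.40 = 11.2456.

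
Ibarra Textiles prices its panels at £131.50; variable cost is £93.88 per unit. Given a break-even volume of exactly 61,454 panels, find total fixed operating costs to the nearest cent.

Contribution margin per unit = £131.50 − £93.88 = £37.62.
Fixed costs = break-even units × CM = 61,454 × £37.62 = £2,311,899.48.

£2,311,899.48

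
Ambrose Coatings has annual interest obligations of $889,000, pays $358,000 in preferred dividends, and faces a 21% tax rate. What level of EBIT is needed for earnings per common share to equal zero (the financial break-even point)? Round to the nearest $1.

Preferred dividends are paid after tax, so their pre-tax equivalent is $358,000 ÷ (1 − 0.21) = $453,164.56.
EPS = 0 when EBIT covers interest plus the pre-tax preferred burden: $889,000 + $453,164.56 = $1,342,164.56.

$1,342,165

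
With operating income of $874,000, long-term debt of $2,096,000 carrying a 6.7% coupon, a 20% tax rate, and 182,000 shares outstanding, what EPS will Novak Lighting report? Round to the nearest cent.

$3.22

Pre-tax income = $874,000 − $140,432.00 = $733,568.00.
After tax at 20%: net income = $733,568.00 × 0.80 = $586,854.40.
Per share: $586,854.40 / 182,000 shares = $3.22.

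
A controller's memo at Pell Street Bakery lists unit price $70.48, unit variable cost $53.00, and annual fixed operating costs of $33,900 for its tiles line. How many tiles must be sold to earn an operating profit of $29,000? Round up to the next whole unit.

3,599 tiles

Contribution margin per unit = $70.48 − $53.00 = $17.48.
Need Q such that Q × $17.48 − $33,900 = $29,000, i.e. Q = $62,900 / $17.48 = 3,598.40 → 3,599.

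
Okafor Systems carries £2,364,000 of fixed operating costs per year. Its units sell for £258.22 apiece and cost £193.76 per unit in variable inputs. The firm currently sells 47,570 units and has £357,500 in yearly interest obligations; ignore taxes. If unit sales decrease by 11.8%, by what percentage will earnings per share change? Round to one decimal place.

-104.9%

Total contribution margin = 47,570 × £64.46 = £3,066,362.20.
Subtracting fixed costs: EBIT = £3,066,362.20 − £2,364,000 = £702,362.20.
After interest of £357,500.00, pre-tax earnings = £344,862.20.
DCL = total CM / (EBIT − I) = £3,066,362.20 / £344,862.20 = 8.8916.
EPS therefore changes by 8.8916 × (-11.8%) = -104.9%.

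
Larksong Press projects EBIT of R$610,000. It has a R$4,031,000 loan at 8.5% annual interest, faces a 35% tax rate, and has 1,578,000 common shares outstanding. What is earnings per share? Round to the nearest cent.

R$0.11

Pre-tax income = R$610,000 − R$342,635.00 = R$267,365.00.
After tax at 35%: net income = R$267,365.00 × 0.65 = R$173,787.25.
EPS = R$173,787.25 ÷ 1,578,000 = R$0.11.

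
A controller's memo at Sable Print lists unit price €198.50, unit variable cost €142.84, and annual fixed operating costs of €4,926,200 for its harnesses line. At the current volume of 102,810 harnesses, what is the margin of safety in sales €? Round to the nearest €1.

Each unit contributes €198.50 − €142.84 = €55.66. Break-even units = €4,926,200 ÷ €55.66 = 88,505.21; break-even revenue = 88,505.21 × €198.50 = €17,568,284.23.
Current sales = 102,810 × €198.50 = €20,407,785.00.
Margin of safety = €20,407,785.00 − €17,568,284.23 = €2,839,501.

€2,839,501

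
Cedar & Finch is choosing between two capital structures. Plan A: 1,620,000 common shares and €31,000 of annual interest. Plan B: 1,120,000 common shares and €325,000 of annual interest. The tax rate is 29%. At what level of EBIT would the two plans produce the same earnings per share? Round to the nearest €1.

Set EPS_A = EPS_B: (EBIT − €31,000)(1 − 0.29) ÷ 1,620,000 = (EBIT − €325,000)(1 − 0.29) ÷ 1,120,000.
The (1 − t) factor cancels: (EBIT − 31,000) × 1,120,000 = (EBIT − 325,000) × 1,620,000.
EBIT × (1,620,000 − 1,120,000) = 325,000 × 1,620,000 − 31,000 × 1,120,000 = 491,780,000,000, so EBIT = 491,780,000,000 ÷ 500,000 = 983,560.00.

€983,560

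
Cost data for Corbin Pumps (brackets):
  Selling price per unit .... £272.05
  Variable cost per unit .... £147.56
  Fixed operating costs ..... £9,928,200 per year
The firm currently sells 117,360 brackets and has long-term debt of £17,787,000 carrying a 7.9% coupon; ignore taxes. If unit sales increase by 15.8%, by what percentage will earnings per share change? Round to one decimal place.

Contribution at this volume is 117,360 × £124.49 = £14,610,146.40.
EBIT = £14,610,146.40 − £9,928,200 = £4,681,946.40.
After interest of £1,405,173.00, pre-tax earnings = £3,276,773.40.
Degree of combined leverage = contribution ÷ (EBIT − I) = £14,610,146.40 ÷ £3,276,773.40 = 4.4587.
EPS therefore changes by 4.4587 × (+15.8%) = +70.4%.

+70.4%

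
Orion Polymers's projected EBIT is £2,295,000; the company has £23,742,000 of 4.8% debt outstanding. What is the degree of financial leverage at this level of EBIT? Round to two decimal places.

1.99

Annual interest charges come to £1,139,616.00.
Degree of financial leverage = EBIT / (EBIT − interest) = £2,295,000 / £1,155,384.00 = 1.9864.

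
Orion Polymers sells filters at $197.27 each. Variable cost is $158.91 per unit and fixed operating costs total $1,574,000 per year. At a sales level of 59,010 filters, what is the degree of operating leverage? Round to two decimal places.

At 59,010 units, contribution = 59,010 × $38.36 = $2,263,623.60.
EBIT = $2,263,623.60 − $1,574,000 = $689,623.60.
Degree of operating leverage = $2,263,623.60 / $689,623.60 = 3.2824.

3.28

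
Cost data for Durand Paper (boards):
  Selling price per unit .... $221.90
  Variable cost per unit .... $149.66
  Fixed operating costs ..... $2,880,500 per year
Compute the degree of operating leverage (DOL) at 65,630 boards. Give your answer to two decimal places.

Contribution at this volume is 65,630 × $72.24 = $4,741,111.20.
Operating income = contribution − fixed costs = $4,741,111.20 − $2,880,500 = $1,860,611.20.
Degree of operating leverage = $4,741,111.20 / $1,860,611.20 = 2.5481.

2.55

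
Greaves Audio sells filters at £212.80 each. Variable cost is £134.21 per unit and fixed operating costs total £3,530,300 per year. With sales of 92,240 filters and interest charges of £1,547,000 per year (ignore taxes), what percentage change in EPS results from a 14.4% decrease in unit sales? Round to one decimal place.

-48.1%

Contribution at this volume is 92,240 × £78.59 = £7,249,141.60.
Operating income = contribution − fixed costs = £7,249,141.60 − £3,530,300 = £3,718,841.60.
After interest of £1,547,000.00, pre-tax earnings = £2,171,841.60.
DCL = total CM / (EBIT − I) = £7,249,141.60 / £2,171,841.60 = 3.3378.
EPS therefore changes by 3.3378 × (-14.4%) = -48.1%.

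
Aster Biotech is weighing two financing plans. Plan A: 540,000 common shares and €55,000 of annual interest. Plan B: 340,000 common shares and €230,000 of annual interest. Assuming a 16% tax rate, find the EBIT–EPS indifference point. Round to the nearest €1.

€527,500

At indifference, (EBIT − 55,000)(1 − t)/540,000 = (EBIT − 230,000)(1 − t)/340,000.
The (1 − t) factor cancels: (EBIT − 55,000) × 340,000 = (EBIT − 230,000) × 540,000.
Solving, EBIT = (230,000·540,000 − 55,000·340,000) / (540,000 − 340,000) = 105,500,000,000 / 200,000 = 527,500.00.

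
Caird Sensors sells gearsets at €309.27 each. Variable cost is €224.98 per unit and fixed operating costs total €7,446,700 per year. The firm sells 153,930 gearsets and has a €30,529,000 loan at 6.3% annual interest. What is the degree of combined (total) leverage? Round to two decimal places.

3.60

Total contribution margin = 153,930 × €84.29 = €12,974,759.70.
Subtracting fixed costs: EBIT = €12,974,759.70 − €7,446,700 = €5,528,059.70. Interest = €1,923,327.00.
DOL = €12,974,759.70 ÷ €5,528,059.70 = 2.3471; DFL = €5,528,059.70 ÷ €3,604,732.70 = 1.5336.
Combined leverage = 2.3471 × 1.5336 = 3.5995.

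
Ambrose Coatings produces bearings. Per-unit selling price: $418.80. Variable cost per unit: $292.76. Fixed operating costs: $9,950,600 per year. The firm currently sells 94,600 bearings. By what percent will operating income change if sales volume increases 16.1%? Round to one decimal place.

+97.3%

Total contribution margin = 94,600 × $126.04 = $11,923,384.00.
Operating income = contribution − fixed costs = $11,923,384.00 − $9,950,600 = $1,972,784.00.
Degree of operating leverage = $11,923,384.00 / $1,972,784.00 = 6.0439.
So EBIT moves 6.0439 × (+16.1%) = +97.3%.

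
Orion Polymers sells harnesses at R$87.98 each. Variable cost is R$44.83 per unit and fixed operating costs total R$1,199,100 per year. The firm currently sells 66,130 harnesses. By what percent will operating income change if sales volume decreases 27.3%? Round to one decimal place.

At 66,130 units, contribution = 66,130 × R$43.15 = R$2,853,509.50.
EBIT = R$2,853,509.50 − R$1,199,100 = R$1,654,409.50.
So DOL = total CM / EBIT = R$2,853,509.50 / R$1,654,409.50 = 1.7248.
So EBIT moves 1.7248 × (-27.3%) = -47.1%.

-47.1%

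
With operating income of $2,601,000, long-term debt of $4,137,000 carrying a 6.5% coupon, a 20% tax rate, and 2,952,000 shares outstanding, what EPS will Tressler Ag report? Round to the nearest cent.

Pre-tax income = $2,601,000 − $268,905.00 = $2,332,095.00.
After tax at 20%: net income = $2,332,095.00 × 0.80 = $1,865,676.00.
Per share: $1,865,676.00 / 2,952,000 shares = $0.63.

$0.63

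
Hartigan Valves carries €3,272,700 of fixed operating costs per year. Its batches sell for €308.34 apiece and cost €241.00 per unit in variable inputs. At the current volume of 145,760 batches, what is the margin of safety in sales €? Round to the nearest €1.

€29,958,424

Contribution margin per unit = €308.34 − €241.00 = €67.34. Break-even units = €3,272,700 ÷ €67.34 = 48,599.64; break-even revenue = 48,599.64 × €308.34 = €14,985,214.11.
Actual sales revenue = 145,760 × €308.34 = €44,943,638.40.
Margin of safety = €44,943,638.40 − €14,985,214.11 = €29,958,424.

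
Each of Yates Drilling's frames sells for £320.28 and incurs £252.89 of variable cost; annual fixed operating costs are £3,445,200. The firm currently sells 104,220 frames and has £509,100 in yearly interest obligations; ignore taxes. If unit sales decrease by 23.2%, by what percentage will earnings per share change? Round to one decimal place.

-53.1%

Total contribution margin = 104,220 × £67.39 = £7,023,385.80.
Operating income = contribution − fixed costs = £7,023,385.80 − £3,445,200 = £3,578,185.80.
After interest of £509,100.00, pre-tax earnings = £3,069,085.80.
Degree of combined leverage = contribution ÷ (EBIT − I) = £7,023,385.80 ÷ £3,069,085.80 = 2.2884.
EPS therefore changes by 2.2884 × (-23.2%) = -53.1%.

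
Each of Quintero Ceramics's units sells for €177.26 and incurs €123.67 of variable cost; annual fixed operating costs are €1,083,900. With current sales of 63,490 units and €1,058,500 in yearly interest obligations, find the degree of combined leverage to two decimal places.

2.70

Total contribution margin = 63,490 × €53.59 = €3,402,429.10.
EBIT = €3,402,429.10 − €1,083,900 = €2,318,529.10. Interest = €1,058,500.00.
DOL = €3,402,429.10 ÷ €2,318,529.10 = 1.4675; DFL = €2,318,529.10 ÷ €1,260,029.10 = 1.8401.
Combined leverage = 1.4675 × 1.8401 = 2.7003.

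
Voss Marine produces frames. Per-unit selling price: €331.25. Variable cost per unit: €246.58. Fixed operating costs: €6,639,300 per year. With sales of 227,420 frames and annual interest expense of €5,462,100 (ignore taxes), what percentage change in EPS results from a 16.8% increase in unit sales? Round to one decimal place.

+45.2%

At 227,420 units, contribution = 227,420 × €84.67 = €19,255,651.40.
Operating income = contribution − fixed costs = €19,255,651.40 − €6,639,300 = €12,616,351.40.
After interest of €5,462,100.00, pre-tax earnings = €7,154,251.40.
Degree of combined leverage = contribution ÷ (EBIT − I) = €19,255,651.40 ÷ €7,154,251.40 = 2.6915.
EPS therefore changes by 2.6915 × (+16.8%) = +45.2%.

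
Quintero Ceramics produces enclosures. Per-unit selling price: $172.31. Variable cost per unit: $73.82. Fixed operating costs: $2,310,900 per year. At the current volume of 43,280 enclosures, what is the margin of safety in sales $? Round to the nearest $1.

$3,414,616

Each unit contributes $172.31 − $73.82 = $98.49. Break-even units = $2,310,900 ÷ $98.49 = 23,463.30; break-even revenue = 23,463.30 × $172.31 = $4,042,960.49.
Actual sales revenue = 43,280 × $172.31 = $7,457,576.80.
Margin of safety = $7,457,576.80 − $4,042,960.49 = $3,414,616.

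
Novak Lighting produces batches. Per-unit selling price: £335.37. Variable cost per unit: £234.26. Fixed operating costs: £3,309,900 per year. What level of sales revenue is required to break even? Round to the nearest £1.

£10,978,550

CM per unit = £335.37 − £234.26 = £101.11; CM ratio = £101.11 / £335.37 = 0.3015.
Break-even revenue = fixed costs × price ÷ CM = £3,309,900 × £335.37 ÷ £101.11 = £10,978,550.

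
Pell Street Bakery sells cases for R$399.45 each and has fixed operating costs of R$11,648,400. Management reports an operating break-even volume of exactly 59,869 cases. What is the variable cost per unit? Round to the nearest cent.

R$204.89

At break-even, FC = Q × (P − VC), so P − VC = R$11,648,400 ÷ 59,869 = R$194.5648.
Hence VC = price − CM = R$399.45 − R$194.5648 = R$204.89.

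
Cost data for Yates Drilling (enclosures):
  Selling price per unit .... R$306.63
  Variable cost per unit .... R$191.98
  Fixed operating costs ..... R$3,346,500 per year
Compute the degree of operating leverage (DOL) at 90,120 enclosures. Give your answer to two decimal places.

At 90,120 units, contribution = 90,120 × R$114.65 = R$10,332,258.00.
EBIT = R$10,332,258.00 − R$3,346,500 = R$6,985,758.00.
So DOL = total CM / EBIT = R$10,332,258.00 / R$6,985,758.00 = 1.4790.

1.48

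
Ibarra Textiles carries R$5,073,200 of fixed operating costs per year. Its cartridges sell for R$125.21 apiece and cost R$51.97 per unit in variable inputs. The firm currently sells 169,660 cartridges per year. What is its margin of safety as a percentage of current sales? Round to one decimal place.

59.2%

Unit CM = price − variable cost = R$125.21 − R$51.97 = R$73.24. Break-even units = R$5,073,200 ÷ R$73.24 = 69,268.16; break-even revenue = 69,268.16 × R$125.21 = R$8,673,066.25.
Current sales = 169,660 × R$125.21 = R$21,243,128.60.
Margin of safety = (R$21,243,128.60 − R$8,673,066.25) ÷ R$21,243,128.60 = 59.2%.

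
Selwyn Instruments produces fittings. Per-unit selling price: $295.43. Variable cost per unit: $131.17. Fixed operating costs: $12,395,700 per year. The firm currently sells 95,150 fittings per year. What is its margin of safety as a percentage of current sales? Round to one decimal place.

Unit CM = price − variable cost = $295.43 − $131.17 = $164.26. Break-even units = $12,395,700 ÷ $164.26 = 75,463.90; break-even revenue = 75,463.90 × $295.43 = $22,294,299.59.
Current sales = 95,150 × $295.43 = $28,110,164.50.
Margin of safety = ($28,110,164.50 − $22,294,299.59) ÷ $28,110,164.50 = 20.7%.

20.7%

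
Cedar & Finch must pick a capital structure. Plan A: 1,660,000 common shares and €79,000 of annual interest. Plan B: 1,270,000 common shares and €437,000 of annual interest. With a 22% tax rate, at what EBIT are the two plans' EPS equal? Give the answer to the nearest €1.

€1,602,795

At indifference, (EBIT − 79,000)(1 − t)/1,660,000 = (EBIT − 437,000)(1 − t)/1,270,000.
The (1 − t) factor cancels: (EBIT − 79,000) × 1,270,000 = (EBIT − 437,000) × 1,660,000.
Solving, EBIT = (437,000·1,660,000 − 79,000·1,270,000) / (1,660,000 − 1,270,000) = 625,090,000,000 / 390,000 = 1,602,794.87.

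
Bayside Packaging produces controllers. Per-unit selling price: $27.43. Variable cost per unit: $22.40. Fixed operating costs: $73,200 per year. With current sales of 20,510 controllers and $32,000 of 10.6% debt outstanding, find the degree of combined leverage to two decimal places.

3.88

At 20,510 units, contribution = 20,510 × $5.03 = $103,165.30.
Operating income = contribution − fixed costs = $103,165.30 − $73,200 = $29,965.30. Interest = $3,392.00, so EBIT − I = $26,573.30.
DCL = contribution ÷ (EBIT − I) = $103,165.30 ÷ $26,573.30 = 3.8823.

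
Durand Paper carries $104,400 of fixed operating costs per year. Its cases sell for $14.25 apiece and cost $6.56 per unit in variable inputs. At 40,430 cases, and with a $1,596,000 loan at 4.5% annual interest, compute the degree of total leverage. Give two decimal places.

Contribution at this volume is 40,430 × $7.69 = $310,906.70.
Subtracting fixed costs: EBIT = $310,906.70 − $104,400 = $206,506.70. Interest = $71,820.00, so EBIT − I = $134,686.70.
Degree of total leverage = total CM / (EBIT − interest) = $310,906.70 / $134,686.70 = 2.3084.

2.31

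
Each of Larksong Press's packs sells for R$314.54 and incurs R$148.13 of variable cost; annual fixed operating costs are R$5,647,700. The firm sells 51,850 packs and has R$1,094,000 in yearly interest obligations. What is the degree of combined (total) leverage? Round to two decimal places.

Total contribution margin = 51,850 × R$166.41 = R$8,628,358.50.
Operating income = contribution − fixed costs = R$8,628,358.50 − R$5,647,700 = R$2,980,658.50. Interest = R$1,094,000.00.
DOL = R$8,628,358.50 ÷ R$2,980,658.50 = 2.8948; DFL = R$2,980,658.50 ÷ R$1,886,658.50 = 1.5799.
Combined leverage = 2.8948 × 1.5799 = 4.5735.

4.57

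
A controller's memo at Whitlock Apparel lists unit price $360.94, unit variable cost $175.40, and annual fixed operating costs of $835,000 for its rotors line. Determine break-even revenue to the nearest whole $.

Contribution margin per unit = $360.94 − $175.40 = $185.54, a CM ratio of $185.54 ÷ $360.94 = 0.5140.
Break-even revenue = fixed costs × price ÷ CM = $835,000 × $360.94 ÷ $185.54 = $1,624,366.

$1,624,366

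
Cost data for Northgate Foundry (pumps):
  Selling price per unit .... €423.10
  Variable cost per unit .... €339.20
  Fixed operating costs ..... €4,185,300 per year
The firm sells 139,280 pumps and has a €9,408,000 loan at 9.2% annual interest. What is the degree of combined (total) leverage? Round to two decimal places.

1.76

At 139,280 units, contribution = 139,280 × €83.90 = €11,685,592.00.
Operating income = contribution − fixed costs = €11,685,592.00 − €4,185,300 = €7,500,292.00. Interest = €865,536.00, so EBIT − I = €6,634,756.00.
DCL = contribution ÷ (EBIT − I) = €11,685,592.00 ÷ €6,634,756.00 = 1.7613.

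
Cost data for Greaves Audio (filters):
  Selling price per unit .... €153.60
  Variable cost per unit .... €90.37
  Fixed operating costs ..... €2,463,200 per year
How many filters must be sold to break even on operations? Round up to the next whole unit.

38,957 filters

Contribution margin per unit = €153.60 − €90.37 = €63.23.
Break-even volume = fixed costs ÷ CM per unit = €2,463,200 ÷ €63.23 = 38,956.19, so 38,957 filters.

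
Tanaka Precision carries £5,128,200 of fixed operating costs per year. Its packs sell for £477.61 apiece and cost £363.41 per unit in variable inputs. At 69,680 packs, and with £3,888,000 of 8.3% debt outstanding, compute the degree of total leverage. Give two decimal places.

At 69,680 units, contribution = 69,680 × £114.20 = £7,957,456.00.
Operating income = contribution − fixed costs = £7,957,456.00 − £5,128,200 = £2,829,256.00. Interest = £322,704.00, so EBIT − I = £2,506,552.00.
DCL = contribution ÷ (EBIT − I) = £7,957,456.00 ÷ £2,506,552.00 = 3.1747.

3.17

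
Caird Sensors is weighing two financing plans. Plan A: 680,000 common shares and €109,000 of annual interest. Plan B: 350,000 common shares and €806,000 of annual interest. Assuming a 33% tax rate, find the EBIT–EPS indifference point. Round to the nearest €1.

Set EPS_A = EPS_B: (EBIT − €109,000)(1 − 0.33) ÷ 680,000 = (EBIT − €806,000)(1 − 0.33) ÷ 350,000.
Cancelling (1 − t) and cross-multiplying: 350,000·(EBIT − 109,000) = 680,000·(EBIT − 806,000).
EBIT × (680,000 − 350,000) = 806,000 × 680,000 − 109,000 × 350,000 = 509,930,000,000, so EBIT = 509,930,000,000 ÷ 330,000 = 1,545,242.42.

€1,545,242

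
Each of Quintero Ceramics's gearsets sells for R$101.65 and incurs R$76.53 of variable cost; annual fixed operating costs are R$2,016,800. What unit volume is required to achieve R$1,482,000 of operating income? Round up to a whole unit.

139,284 gearsets

Each unit contributes R$101.65 − R$76.53 = R$25.12.
Required volume = (fixed costs + target profit) ÷ CM = (R$2,016,800 + R$1,482,000) ÷ R$25.12 = 139,283.44, so 139,284 gearsets.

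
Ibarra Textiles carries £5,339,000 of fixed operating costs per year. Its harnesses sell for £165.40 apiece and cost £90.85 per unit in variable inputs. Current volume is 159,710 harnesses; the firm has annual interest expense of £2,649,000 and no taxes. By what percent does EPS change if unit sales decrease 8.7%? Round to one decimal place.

Total contribution margin = 159,710 × £74.55 = £11,906,380.50.
Subtracting fixed costs: EBIT = £11,906,380.50 − £5,339,000 = £6,567,380.50.
After interest of £2,649,000.00, pre-tax earnings = £3,918,380.50.
DCL = total CM / (EBIT − I) = £11,906,380.50 / £3,918,380.50 = 3.0386.
%ΔEPS = DCL × %ΔSales = 3.0386 × -8.7% = -26.4%.

-26.4%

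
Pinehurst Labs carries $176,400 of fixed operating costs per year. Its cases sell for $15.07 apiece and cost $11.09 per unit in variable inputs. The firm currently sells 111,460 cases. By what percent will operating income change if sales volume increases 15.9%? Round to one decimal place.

+26.4%

Contribution at this volume is 111,460 × $3.98 = $443,610.80.
EBIT = $443,610.80 − $176,400 = $267,210.80.
DOL = contribution ÷ EBIT = $443,610.80 ÷ $267,210.80 = 1.6602.
%ΔEBIT = DOL × %ΔSales = 1.6602 × +15.9% = +26.4%.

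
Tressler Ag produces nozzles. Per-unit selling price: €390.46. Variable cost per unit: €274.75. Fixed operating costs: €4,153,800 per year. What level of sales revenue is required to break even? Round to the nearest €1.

€14,016,876

CM per unit = €390.46 − €274.75 = €115.71; CM ratio = €115.71 / €390.46 = 0.2963.
Break-even revenue = fixed costs × price ÷ CM = €4,153,800 × €390.46 ÷ €115.71 = €14,016,876.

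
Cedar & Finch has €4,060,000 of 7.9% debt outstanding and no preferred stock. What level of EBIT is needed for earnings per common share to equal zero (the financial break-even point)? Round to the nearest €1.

€320,740

Annual interest = 7.9% × €4,060,000 = €320,740.00.
With no preferred dividends, EPS = 0 when EBIT exactly covers interest, so the financial break-even EBIT is €320,740.00.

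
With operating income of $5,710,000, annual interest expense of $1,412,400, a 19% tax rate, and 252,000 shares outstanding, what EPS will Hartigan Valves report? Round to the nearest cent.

Interest = $1,412,400.00, so EBT = $5,710,000 − $1,412,400.00 = $4,297,600.00.
After tax at 19%: net income = $4,297,600.00 × 0.81 = $3,481,056.00.
EPS = $3,481,056.00 ÷ 252,000 = $13.81.

$13.81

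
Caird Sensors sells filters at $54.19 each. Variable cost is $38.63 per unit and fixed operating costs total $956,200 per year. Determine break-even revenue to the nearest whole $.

$3,330,108

Contribution margin per unit = $54.19 − $38.63 = $15.56, a CM ratio of $15.56 ÷ $54.19 = 0.2871.
Break-even revenue = fixed costs × price ÷ CM = $956,200 × $54.19 ÷ $15.56 = $3,330,108.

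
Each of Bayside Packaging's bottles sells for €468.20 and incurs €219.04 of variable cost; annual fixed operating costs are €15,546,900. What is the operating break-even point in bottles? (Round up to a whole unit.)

62,398 bottles

Contribution margin per unit = €468.20 − €219.04 = €249.16.
Break-even volume = fixed costs ÷ CM per unit = €15,546,900 ÷ €249.16 = 62,397.25, so 62,398 bottles.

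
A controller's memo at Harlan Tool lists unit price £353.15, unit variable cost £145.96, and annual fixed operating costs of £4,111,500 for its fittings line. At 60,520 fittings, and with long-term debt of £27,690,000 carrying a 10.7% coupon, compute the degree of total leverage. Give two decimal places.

Contribution at this volume is 60,520 × £207.19 = £12,539,138.80.
EBIT = £12,539,138.80 − £4,111,500 = £8,427,638.80. Interest = £2,962,830.00, so EBIT − I = £5,464,808.80.
Degree of total leverage = total CM / (EBIT − interest) = £12,539,138.80 / £5,464,808.80 = 2.2945.

2.29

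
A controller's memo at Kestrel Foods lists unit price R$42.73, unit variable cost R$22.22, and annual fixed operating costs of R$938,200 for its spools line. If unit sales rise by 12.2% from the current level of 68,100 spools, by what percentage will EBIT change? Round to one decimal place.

Total contribution margin = 68,100 × R$20.51 = R$1,396,731.00.
Operating income = contribution − fixed costs = R$1,396,731.00 − R$938,200 = R$458,531.00.
DOL = contribution ÷ EBIT = R$1,396,731.00 ÷ R$458,531.00 = 3.0461.
Operating income changes by 3.0461 × +12.2% = +37.2%.

+37.2%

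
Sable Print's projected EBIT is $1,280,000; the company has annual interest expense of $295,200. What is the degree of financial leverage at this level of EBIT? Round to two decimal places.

Annual interest charges come to $295,200.00.
DFL = EBIT ÷ (EBIT − I) = $1,280,000 ÷ ($1,280,000 − $295,200.00) = $1,280,000 ÷ $984,800.00 = 1.2998.

1.30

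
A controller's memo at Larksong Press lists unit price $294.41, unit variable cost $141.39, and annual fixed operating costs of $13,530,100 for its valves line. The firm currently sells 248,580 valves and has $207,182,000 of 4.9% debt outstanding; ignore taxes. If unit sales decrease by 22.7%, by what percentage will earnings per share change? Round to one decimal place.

Total contribution margin = 248,580 × $153.02 = $38,037,711.60.
Operating income = contribution − fixed costs = $38,037,711.60 − $13,530,100 = $24,507,611.60.
After interest of $10,151,918.00, pre-tax earnings = $14,355,693.60.
DCL = total CM / (EBIT − I) = $38,037,711.60 / $14,355,693.60 = 2.6497.
%ΔEPS = DCL × %ΔSales = 2.6497 × -22.7% = -60.1%.

-60.1%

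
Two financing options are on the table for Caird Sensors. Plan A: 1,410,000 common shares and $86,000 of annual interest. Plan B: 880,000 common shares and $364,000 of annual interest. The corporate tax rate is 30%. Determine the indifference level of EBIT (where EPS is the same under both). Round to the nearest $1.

At indifference, (EBIT − 86,000)(1 − t)/1,410,000 = (EBIT − 364,000)(1 − t)/880,000.
The (1 − t) factor cancels: (EBIT − 86,000) × 880,000 = (EBIT − 364,000) × 1,410,000.
EBIT × (1,410,000 − 880,000) = 364,000 × 1,410,000 − 86,000 × 880,000 = 437,560,000,000, so EBIT = 437,560,000,000 ÷ 530,000 = 825,584.91.

$825,585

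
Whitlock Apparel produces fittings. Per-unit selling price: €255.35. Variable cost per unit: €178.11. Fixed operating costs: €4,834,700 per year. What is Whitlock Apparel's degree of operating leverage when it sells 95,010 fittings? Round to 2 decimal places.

2.93

Contribution at this volume is 95,010 × €77.24 = €7,338,572.40.
Subtracting fixed costs: EBIT = €7,338,572.40 − €4,834,700 = €2,503,872.40.
DOL = contribution ÷ EBIT = €7,338,572.40 ÷ €2,503,872.40 = 2.9309.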